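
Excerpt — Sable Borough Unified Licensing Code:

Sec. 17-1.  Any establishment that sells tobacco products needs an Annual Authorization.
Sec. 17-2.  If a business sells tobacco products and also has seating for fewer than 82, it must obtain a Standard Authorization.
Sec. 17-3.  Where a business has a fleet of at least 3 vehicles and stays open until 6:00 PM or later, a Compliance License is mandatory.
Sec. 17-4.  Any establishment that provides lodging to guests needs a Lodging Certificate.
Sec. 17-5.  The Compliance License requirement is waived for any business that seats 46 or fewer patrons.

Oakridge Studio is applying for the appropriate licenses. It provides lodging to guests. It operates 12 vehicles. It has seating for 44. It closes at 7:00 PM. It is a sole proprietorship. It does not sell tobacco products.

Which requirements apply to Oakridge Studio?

Lodging Certificate

Sec. 17-1. does not sell tobacco products → Annual Authorization not required.
Sec. 17-2. does not sell tobacco products; seating 44 < 82 → Standard Authorization not required.
Sec. 17-3. vehicles 12 ≥ 3; closes 7:00 PM, after 6:00 PM → Compliance License required.
Sec. 17-4. provides lodging to guests → Lodging Certificate required.
Sec. 17-5. seating 44 ≤ 46 → exempt from Compliance License.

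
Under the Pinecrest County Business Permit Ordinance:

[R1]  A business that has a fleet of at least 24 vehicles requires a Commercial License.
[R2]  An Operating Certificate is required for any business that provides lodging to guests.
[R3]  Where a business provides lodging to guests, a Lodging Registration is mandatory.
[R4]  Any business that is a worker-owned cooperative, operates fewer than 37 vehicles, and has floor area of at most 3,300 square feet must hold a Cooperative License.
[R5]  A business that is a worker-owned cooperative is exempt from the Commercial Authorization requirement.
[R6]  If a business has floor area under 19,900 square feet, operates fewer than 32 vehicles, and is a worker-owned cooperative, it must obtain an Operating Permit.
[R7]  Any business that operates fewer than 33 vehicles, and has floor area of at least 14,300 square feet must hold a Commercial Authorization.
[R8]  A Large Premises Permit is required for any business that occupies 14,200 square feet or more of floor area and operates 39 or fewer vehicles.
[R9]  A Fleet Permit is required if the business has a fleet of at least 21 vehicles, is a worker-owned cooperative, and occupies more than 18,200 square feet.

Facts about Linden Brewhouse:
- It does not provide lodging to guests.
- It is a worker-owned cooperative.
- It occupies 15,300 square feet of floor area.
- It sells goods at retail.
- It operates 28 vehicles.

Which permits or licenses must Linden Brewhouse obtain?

Commercial License, Large Premises Permit, Operating Permit

[R1] vehicles 28 ≥ 24 → Commercial License required.
[R2] does not provide lodging to guests → Operating Certificate not required.
[R3] does not provide lodging to guests → Lodging Registration not required.
[R4] is a worker-owned cooperative; vehicles 28 < 37; floor area 15,300 square feet > 3,300 square feet → Cooperative License not required.
[R5] is a worker-owned cooperative → exempt from Commercial Authorization.
[R6] floor area 15,300 square feet < 19,900 square feet; vehicles 28 < 32; is a worker-owned cooperative → Operating Permit required.
[R7] vehicles 28 < 33; floor area 15,300 square feet ≥ 14,300 square feet → Commercial Authorization required.
[R8] floor area 15,300 square feet ≥ 14,200 square feet; vehicles 28 ≤ 39 → Large Premises Permit required.
[R9] vehicles 28 ≥ 21; is a worker-owned cooperative; floor area 15,300 square feet ≤ 18,200 square feet → Fleet Permit not required.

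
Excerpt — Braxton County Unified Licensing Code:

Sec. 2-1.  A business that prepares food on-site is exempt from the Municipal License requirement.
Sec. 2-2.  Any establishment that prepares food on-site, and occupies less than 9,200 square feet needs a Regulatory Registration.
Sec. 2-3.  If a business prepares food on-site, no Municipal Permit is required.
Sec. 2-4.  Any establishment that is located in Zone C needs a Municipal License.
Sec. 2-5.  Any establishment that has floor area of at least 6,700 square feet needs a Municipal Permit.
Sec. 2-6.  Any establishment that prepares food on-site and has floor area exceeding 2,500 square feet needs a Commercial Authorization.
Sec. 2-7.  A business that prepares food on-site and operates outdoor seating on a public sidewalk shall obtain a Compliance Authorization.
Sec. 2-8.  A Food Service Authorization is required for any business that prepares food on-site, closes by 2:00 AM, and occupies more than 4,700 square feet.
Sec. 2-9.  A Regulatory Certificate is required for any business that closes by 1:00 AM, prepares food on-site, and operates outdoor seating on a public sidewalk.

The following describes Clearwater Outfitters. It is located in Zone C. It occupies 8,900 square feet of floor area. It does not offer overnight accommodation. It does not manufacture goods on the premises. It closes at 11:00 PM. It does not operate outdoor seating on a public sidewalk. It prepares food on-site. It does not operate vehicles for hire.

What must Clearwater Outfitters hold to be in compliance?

Commercial Authorization, Food Service Authorization, Regulatory Registration

Sec. 2-1. prepares food on-site → exempt from Municipal License.
Sec. 2-2. prepares food on-site; floor area 8,900 square feet < 9,200 square feet → Regulatory Registration required.
Sec. 2-3. prepares food on-site → exempt from Municipal Permit.
Sec. 2-4. is located in Zone C → Municipal License required.
Sec. 2-5. floor area 8,900 square feet ≥ 6,700 square feet → Municipal Permit required.
Sec. 2-6. prepares food on-site; floor area 8,900 square feet > 2,500 square feet → Commercial Authorization required.
Sec. 2-7. prepares food on-site; does not operate outdoor seating on a public sidewalk → Compliance Authorization not required.
Sec. 2-8. prepares food on-site; closes 11:00 PM, at/before 2:00 AM; floor area 8,900 square feet > 4,700 square feet → Food Service Authorization required.
Sec. 2-9. closes 11:00 PM, at/before 1:00 AM; prepares food on-site; does not operate outdoor seating on a public sidewalk → Regulatory Certificate not required.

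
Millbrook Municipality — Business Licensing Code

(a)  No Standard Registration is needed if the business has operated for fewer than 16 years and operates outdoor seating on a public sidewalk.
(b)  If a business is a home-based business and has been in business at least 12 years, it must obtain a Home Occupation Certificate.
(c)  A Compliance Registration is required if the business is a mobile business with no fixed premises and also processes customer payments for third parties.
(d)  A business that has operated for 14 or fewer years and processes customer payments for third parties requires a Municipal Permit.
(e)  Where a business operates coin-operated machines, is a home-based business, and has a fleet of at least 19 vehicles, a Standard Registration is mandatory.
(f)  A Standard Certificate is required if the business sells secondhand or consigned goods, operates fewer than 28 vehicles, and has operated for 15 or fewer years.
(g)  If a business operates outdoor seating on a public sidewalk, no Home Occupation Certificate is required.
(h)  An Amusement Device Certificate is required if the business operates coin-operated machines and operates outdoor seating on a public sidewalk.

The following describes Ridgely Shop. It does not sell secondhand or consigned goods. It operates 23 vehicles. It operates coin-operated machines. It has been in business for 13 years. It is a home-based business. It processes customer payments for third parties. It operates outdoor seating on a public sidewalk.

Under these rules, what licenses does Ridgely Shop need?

Amusement Device Certificate, Municipal Permit

(a) years in business 13 < 16; operates outdoor seating on a public sidewalk → exempt from Standard Registration.
(b) is a home-based business; years in business 13 ≥ 12 → Home Occupation Certificate required.
(c) is a home-based business (not: is a mobile business with no fixed premises); processes customer payments for third parties → Compliance Registration not required.
(d) years in business 13 ≤ 14; processes customer payments for third parties → Municipal Permit required.
(e) operates coin-operated machines; is a home-based business; vehicles 23 ≥ 19 → Standard Registration required.
(f) does not sell secondhand or consigned goods; vehicles 23 < 28; years in business 13 ≤ 15 → Standard Certificate not required.
(g) operates outdoor seating on a public sidewalk → exempt from Home Occupation Certificate.
(h) operates coin-operated machines; operates outdoor seating on a public sidewalk → Amusement Device Certificate required.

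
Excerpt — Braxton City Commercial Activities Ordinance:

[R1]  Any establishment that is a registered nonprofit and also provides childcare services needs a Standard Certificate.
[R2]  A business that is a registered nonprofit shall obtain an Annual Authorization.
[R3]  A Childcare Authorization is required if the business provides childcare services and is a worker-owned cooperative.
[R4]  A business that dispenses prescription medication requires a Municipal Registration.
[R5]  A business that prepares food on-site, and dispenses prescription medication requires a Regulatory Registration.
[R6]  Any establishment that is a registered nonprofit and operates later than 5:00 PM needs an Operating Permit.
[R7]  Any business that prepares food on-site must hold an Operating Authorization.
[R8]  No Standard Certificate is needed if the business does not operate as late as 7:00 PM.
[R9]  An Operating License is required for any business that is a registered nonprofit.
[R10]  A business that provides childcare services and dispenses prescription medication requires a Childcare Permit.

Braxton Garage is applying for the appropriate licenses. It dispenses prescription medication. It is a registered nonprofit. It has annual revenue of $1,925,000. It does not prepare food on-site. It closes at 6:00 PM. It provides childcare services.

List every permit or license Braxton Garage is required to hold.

Annual Authorization, Childcare Permit, Municipal Registration, Operating License, Operating Permit

[R1] is a registered nonprofit; provides childcare services → Standard Certificate required.
[R2] is a registered nonprofit → Annual Authorization required.
[R3] provides childcare services; is a registered nonprofit (not: is a worker-owned cooperative) → Childcare Authorization not required.
[R4] dispenses prescription medication → Municipal Registration required.
[R5] does not prepare food on-site; dispenses prescription medication → Regulatory Registration not required.
[R6] is a registered nonprofit; closes 6:00 PM, after 5:00 PM → Operating Permit required.
[R7] does not prepare food on-site → Operating Authorization not required.
[R8] closes 6:00 PM, at/before 7:00 PM → exempt from Standard Certificate.
[R9] is a registered nonprofit → Operating License required.
[R10] provides childcare services; dispenses prescription medication → Childcare Permit required.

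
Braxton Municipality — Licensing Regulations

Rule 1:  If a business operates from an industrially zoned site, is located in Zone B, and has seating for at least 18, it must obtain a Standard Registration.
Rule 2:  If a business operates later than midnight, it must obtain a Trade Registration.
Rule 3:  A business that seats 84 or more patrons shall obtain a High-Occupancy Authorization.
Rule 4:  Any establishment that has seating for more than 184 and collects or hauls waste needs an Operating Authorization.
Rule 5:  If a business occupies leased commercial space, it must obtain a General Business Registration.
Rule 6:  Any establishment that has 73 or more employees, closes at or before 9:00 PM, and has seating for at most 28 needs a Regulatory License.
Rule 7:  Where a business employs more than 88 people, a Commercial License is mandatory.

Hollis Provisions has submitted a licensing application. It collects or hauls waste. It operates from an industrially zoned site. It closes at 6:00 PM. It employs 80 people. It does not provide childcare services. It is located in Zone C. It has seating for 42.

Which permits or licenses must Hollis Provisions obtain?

Rule 1: operates from an industrially zoned site; is located in Zone C (not: is located in Zone B); seating 42 ≥ 18 → Standard Registration not required.
Rule 2: closes 6:00 PM, at/before midnight → Trade Registration not required.
Rule 3: seating 42 < 84 → High-Occupancy Authorization not required.
Rule 4: seating 42 ≤ 184; collects or hauls waste → Operating Authorization not required.
Rule 5: operates from an industrially zoned site (not: occupies leased commercial space) → General Business Registration not required.
Rule 6: employees 80 ≥ 73; closes 6:00 PM, at/before 9:00 PM; seating 42 > 28 → Regulatory License not required.
Rule 7: employees 80 ≤ 88 → Commercial License not required.

None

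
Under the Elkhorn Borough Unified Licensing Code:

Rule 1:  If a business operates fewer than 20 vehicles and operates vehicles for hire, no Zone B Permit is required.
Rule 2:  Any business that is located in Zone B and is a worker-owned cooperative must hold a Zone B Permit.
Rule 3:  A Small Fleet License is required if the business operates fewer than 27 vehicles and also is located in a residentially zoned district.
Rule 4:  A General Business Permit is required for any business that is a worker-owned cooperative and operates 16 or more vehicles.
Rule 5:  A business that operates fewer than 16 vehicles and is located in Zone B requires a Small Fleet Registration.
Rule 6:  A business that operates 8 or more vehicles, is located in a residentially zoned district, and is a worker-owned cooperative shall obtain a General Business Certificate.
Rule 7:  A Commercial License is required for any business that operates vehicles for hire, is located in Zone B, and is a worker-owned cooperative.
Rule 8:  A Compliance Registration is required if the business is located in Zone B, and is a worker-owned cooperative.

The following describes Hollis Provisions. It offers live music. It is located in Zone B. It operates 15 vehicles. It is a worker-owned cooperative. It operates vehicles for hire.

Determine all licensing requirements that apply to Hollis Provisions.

Commercial License, Compliance Registration, Small Fleet Registration

Rule 1: vehicles 15 < 20; operates vehicles for hire → exempt from Zone B Permit.
Rule 2: is located in Zone B; is a worker-owned cooperative → Zone B Permit required.
Rule 3: vehicles 15 < 27; is located in Zone B (not: is located in a residentially zoned district) → Small Fleet License not required.
Rule 4: is a worker-owned cooperative; vehicles 15 < 16 → General Business Permit not required.
Rule 5: vehicles 15 < 16; is located in Zone B → Small Fleet Registration required.
Rule 6: vehicles 15 ≥ 8; is located in Zone B (not: is located in a residentially zoned district); is a worker-owned cooperative → General Business Certificate not required.
Rule 7: operates vehicles for hire; is located in Zone B; is a worker-owned cooperative → Commercial License required.
Rule 8: is located in Zone B; is a worker-owned cooperative → Compliance Registration required.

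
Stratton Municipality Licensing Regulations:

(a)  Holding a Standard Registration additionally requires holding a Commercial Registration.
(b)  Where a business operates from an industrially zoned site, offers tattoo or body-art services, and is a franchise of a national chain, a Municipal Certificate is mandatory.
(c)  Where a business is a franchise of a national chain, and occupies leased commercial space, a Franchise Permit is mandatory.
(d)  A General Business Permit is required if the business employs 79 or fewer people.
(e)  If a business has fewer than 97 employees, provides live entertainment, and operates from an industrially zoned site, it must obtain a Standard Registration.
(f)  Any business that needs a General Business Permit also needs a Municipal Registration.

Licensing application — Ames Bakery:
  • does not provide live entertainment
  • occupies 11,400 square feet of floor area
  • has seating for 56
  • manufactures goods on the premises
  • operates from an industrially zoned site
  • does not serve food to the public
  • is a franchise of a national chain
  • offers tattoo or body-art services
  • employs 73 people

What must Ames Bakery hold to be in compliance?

(a) Standard Registration is not required → no effect.
(b) operates from an industrially zoned site; offers tattoo or body-art services; is a franchise of a national chain → Municipal Certificate required.
(c) is a franchise of a national chain; operates from an industrially zoned site (not: occupies leased commercial space) → Franchise Permit not required.
(d) employees 73 ≤ 79 → General Business Permit required.
(e) employees 73 < 97; does not provide live entertainment; operates from an industrially zoned site → Standard Registration not required.
(f) General Business Permit is required → Municipal Registration also required.

General Business Permit, Municipal Certificate, Municipal Registration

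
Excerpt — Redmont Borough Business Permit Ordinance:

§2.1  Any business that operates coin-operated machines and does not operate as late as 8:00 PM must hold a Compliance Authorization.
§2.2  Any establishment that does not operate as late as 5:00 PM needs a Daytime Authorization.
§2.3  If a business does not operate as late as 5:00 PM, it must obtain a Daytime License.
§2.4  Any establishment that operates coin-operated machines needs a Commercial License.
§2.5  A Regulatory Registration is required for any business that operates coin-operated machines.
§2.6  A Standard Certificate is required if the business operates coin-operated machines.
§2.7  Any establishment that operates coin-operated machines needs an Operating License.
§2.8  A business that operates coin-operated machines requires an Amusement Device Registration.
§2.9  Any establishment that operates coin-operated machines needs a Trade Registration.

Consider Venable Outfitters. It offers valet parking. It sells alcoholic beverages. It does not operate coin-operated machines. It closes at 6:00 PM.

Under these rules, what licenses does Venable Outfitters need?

None

§2.1 does not operate coin-operated machines; closes 6:00 PM, at/before 8:00 PM → Compliance Authorization not required.
§2.2 closes 6:00 PM, after 5:00 PM → Daytime Authorization not required.
§2.3 closes 6:00 PM, after 5:00 PM → Daytime License not required.
§2.4 does not operate coin-operated machines → Commercial License not required.
§2.5 does not operate coin-operated machines → Regulatory Registration not required.
§2.6 does not operate coin-operated machines → Standard Certificate not required.
§2.7 does not operate coin-operated machines → Operating License not required.
§2.8 does not operate coin-operated machines → Amusement Device Registration not required.
§2.9 does not operate coin-operated machines → Trade Registration not required.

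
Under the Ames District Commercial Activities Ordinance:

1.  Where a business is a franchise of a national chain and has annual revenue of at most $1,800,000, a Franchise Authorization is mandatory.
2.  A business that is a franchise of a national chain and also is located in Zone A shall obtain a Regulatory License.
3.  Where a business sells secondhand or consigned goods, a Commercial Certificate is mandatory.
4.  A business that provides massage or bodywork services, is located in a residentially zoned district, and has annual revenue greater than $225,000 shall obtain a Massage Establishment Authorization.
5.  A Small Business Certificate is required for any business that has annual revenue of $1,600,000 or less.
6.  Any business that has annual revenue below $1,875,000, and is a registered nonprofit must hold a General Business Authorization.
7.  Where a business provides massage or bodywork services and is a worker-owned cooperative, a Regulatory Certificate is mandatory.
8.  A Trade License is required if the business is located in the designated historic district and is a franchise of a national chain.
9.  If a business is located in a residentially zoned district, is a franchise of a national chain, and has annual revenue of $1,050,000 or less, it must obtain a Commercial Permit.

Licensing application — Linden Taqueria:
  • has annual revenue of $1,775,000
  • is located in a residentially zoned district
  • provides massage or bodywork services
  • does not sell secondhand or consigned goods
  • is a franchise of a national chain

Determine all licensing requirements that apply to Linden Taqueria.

Franchise Authorization, Massage Establishment Authorization

1. is a franchise of a national chain; revenue $1,775,000 ≤ $1,800,000 → Franchise Authorization required.
2. is a franchise of a national chain; is located in a residentially zoned district (not: is located in Zone A) → Regulatory License not required.
3. does not sell secondhand or consigned goods → Commercial Certificate not required.
4. provides massage or bodywork services; is located in a residentially zoned district; revenue $1,775,000 > $225,000 → Massage Establishment Authorization required.
5. revenue $1,775,000 > $1,600,000 → Small Business Certificate not required.
6. revenue $1,775,000 < $1,875,000; is a franchise of a national chain (not: is a registered nonprofit) → General Business Authorization not required.
7. provides massage or bodywork services; is a franchise of a national chain (not: is a worker-owned cooperative) → Regulatory Certificate not required.
8. is located in a residentially zoned district (not: is located in the designated historic district); is a franchise of a national chain → Trade License not required.
9. is located in a residentially zoned district; is a franchise of a national chain; revenue $1,775,000 > $1,050,000 → Commercial Permit not required.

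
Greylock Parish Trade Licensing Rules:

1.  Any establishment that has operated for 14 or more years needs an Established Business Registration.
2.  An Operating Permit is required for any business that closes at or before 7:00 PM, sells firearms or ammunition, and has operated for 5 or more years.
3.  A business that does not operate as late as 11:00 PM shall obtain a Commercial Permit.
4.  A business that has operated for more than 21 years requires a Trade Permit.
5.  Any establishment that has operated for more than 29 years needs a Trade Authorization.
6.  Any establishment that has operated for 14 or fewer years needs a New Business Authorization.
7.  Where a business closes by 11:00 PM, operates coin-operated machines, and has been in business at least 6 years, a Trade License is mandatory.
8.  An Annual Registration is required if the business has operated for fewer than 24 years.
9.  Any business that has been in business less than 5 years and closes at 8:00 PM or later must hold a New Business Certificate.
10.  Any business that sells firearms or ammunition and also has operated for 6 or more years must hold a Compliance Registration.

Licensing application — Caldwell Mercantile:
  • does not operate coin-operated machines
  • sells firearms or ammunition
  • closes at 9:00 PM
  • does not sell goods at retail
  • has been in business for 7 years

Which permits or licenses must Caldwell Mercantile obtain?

Annual Registration, Commercial Permit, Compliance Registration, New Business Authorization

1. years in business 7 < 14 → Established Business Registration not required.
2. closes 9:00 PM, after 7:00 PM; sells firearms or ammunition; years in business 7 ≥ 5 → Operating Permit not required.
3. closes 9:00 PM, at/before 11:00 PM → Commercial Permit required.
4. years in business 7 ≤ 21 → Trade Permit not required.
5. years in business 7 ≤ 29 → Trade Authorization not required.
6. years in business 7 ≤ 14 → New Business Authorization required.
7. closes 9:00 PM, at/before 11:00 PM; does not operate coin-operated machines; years in business 7 ≥ 6 → Trade License not required.
8. years in business 7 < 24 → Annual Registration required.
9. years in business 7 ≥ 5; closes 9:00 PM, after 8:00 PM → New Business Certificate not required.
10. sells firearms or ammunition; years in business 7 ≥ 6 → Compliance Registration required.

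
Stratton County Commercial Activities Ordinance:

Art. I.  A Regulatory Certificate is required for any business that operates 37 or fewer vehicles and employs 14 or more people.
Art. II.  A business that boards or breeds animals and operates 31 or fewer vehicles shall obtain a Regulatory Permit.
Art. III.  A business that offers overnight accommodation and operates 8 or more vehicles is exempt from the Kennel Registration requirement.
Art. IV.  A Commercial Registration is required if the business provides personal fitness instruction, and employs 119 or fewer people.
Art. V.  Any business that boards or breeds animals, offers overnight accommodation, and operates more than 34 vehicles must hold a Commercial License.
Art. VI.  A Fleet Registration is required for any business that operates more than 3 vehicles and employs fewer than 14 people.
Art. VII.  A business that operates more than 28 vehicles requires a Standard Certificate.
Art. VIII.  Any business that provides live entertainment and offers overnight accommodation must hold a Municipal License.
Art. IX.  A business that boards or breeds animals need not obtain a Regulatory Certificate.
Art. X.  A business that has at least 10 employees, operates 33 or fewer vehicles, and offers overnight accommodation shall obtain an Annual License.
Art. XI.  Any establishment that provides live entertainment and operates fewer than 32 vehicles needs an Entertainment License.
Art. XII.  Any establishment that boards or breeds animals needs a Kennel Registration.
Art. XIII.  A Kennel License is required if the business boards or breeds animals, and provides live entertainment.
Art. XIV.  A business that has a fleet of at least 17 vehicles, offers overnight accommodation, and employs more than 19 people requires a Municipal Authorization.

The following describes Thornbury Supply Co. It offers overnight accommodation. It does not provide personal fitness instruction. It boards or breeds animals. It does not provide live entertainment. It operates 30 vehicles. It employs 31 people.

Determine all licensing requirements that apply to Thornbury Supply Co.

Annual License, Municipal Authorization, Regulatory Permit, Standard Certificate

Art. I. vehicles 30 ≤ 37; employees 31 ≥ 14 → Regulatory Certificate required.
Art. II. boards or breeds animals; vehicles 30 ≤ 31 → Regulatory Permit required.
Art. III. offers overnight accommodation; vehicles 30 ≥ 8 → exempt from Kennel Registration.
Art. IV. does not provide personal fitness instruction; employees 31 ≤ 119 → Commercial Registration not required.
Art. V. boards or breeds animals; offers overnight accommodation; vehicles 30 ≤ 34 → Commercial License not required.
Art. VI. vehicles 30 > 3; employees 31 ≥ 14 → Fleet Registration not required.
Art. VII. vehicles 30 > 28 → Standard Certificate required.
Art. VIII. does not provide live entertainment; offers overnight accommodation → Municipal License not required.
Art. IX. boards or breeds animals → exempt from Regulatory Certificate.
Art. X. employees 31 ≥ 10; vehicles 30 ≤ 33; offers overnight accommodation → Annual License required.
Art. XI. does not provide live entertainment; vehicles 30 < 32 → Entertainment License not required.
Art. XII. boards or breeds animals → Kennel Registration required.
Art. XIII. boards or breeds animals; does not provide live entertainment → Kennel License not required.
Art. XIV. vehicles 30 ≥ 17; offers overnight accommodation; employees 31 > 19 → Municipal Authorization required.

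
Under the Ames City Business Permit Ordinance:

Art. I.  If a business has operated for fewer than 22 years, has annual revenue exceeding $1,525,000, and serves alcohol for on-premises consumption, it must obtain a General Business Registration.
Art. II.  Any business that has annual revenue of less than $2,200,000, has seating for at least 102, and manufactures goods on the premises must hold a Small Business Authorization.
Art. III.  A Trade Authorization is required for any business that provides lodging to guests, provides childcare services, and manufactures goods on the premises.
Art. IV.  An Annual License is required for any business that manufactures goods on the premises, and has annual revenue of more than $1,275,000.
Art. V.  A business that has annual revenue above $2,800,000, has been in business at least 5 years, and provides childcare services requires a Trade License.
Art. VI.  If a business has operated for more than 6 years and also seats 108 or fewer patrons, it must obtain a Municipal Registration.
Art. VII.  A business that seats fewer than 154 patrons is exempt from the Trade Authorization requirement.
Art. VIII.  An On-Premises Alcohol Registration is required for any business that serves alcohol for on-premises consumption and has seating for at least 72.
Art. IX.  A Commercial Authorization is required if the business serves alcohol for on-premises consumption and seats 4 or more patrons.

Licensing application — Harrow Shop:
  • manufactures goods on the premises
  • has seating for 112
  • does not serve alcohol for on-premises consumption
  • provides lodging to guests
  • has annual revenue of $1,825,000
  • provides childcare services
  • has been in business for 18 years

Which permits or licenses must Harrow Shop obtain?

Annual License, Small Business Authorization

Art. I. years in business 18 < 22; revenue $1,825,000 > $1,525,000; does not serve alcohol for on-premises consumption → General Business Registration not required.
Art. II. revenue $1,825,000 < $2,200,000; seating 112 ≥ 102; manufactures goods on the premises → Small Business Authorization required.
Art. III. provides lodging to guests; provides childcare services; manufactures goods on the premises → Trade Authorization required.
Art. IV. manufactures goods on the premises; revenue $1,825,000 > $1,275,000 → Annual License required.
Art. V. revenue $1,825,000 ≤ $2,800,000; years in business 18 ≥ 5; provides childcare services → Trade License not required.
Art. VI. years in business 18 > 6; seating 112 > 108 → Municipal Registration not required.
Art. VII. seating 112 < 154 → exempt from Trade Authorization.
Art. VIII. does not serve alcohol for on-premises consumption; seating 112 ≥ 72 → On-Premises Alcohol Registration not required.
Art. IX. does not serve alcohol for on-premises consumption; seating 112 ≥ 4 → Commercial Authorization not required.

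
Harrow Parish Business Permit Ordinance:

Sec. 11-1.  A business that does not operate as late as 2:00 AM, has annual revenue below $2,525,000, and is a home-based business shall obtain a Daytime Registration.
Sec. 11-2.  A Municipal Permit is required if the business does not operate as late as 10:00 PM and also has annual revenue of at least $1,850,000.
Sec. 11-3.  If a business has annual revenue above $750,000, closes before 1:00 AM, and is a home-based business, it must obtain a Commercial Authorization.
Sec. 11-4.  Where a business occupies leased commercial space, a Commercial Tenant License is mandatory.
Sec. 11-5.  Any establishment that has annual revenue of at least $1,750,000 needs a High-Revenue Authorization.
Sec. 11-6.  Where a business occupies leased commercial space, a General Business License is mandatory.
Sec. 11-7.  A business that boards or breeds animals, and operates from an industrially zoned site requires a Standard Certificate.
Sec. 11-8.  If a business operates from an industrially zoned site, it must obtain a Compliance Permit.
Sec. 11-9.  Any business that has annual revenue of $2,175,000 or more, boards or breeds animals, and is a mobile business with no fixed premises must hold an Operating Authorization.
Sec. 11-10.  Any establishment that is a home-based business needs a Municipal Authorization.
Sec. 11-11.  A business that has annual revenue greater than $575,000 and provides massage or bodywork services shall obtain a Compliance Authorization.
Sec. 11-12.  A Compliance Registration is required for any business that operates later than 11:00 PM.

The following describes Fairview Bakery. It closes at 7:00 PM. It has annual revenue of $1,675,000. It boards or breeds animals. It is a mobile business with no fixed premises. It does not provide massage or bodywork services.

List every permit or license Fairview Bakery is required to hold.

Sec. 11-1. closes 7:00 PM, at/before 2:00 AM; revenue $1,675,000 < $2,525,000; is a mobile business with no fixed premises (not: is a home-based business) → Daytime Registration not required.
Sec. 11-2. closes 7:00 PM, at/before 10:00 PM; revenue $1,675,000 < $1,850,000 → Municipal Permit not required.
Sec. 11-3. revenue $1,675,000 > $750,000; closes 7:00 PM, at/before 1:00 AM; is a mobile business with no fixed premises (not: is a home-based business) → Commercial Authorization not required.
Sec. 11-4. is a mobile business with no fixed premises (not: occupies leased commercial space) → Commercial Tenant License not required.
Sec. 11-5. revenue $1,675,000 < $1,750,000 → High-Revenue Authorization not required.
Sec. 11-6. is a mobile business with no fixed premises (not: occupies leased commercial space) → General Business License not required.
Sec. 11-7. boards or breeds animals; is a mobile business with no fixed premises (not: operates from an industrially zoned site) → Standard Certificate not required.
Sec. 11-8. is a mobile business with no fixed premises (not: operates from an industrially zoned site) → Compliance Permit not required.
Sec. 11-9. revenue $1,675,000 < $2,175,000; boards or breeds animals; is a mobile business with no fixed premises → Operating Authorization not required.
Sec. 11-10. is a mobile business with no fixed premises (not: is a home-based business) → Municipal Authorization not required.
Sec. 11-11. revenue $1,675,000 > $575,000; does not provide massage or bodywork services → Compliance Authorization not required.
Sec. 11-12. closes 7:00 PM, at/before 11:00 PM → Compliance Registration not required.

None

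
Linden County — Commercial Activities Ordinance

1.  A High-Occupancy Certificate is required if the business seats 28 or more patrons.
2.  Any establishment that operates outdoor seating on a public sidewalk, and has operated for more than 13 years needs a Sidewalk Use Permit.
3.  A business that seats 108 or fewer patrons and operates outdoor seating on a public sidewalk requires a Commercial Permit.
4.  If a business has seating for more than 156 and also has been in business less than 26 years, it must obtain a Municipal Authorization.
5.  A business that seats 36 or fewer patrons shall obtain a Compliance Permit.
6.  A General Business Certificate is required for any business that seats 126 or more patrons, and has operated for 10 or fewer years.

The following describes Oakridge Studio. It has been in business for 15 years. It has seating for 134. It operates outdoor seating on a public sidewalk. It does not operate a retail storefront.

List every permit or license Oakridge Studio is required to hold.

1. seating 134 ≥ 28 → High-Occupancy Certificate required.
2. operates outdoor seating on a public sidewalk; years in business 15 > 13 → Sidewalk Use Permit required.
3. seating 134 > 108; operates outdoor seating on a public sidewalk → Commercial Permit not required.
4. seating 134 ≤ 156; years in business 15 < 26 → Municipal Authorization not required.
5. seating 134 > 36 → Compliance Permit not required.
6. seating 134 ≥ 126; years in business 15 > 10 → General Business Certificate not required.

High-Occupancy Certificate, Sidewalk Use Permit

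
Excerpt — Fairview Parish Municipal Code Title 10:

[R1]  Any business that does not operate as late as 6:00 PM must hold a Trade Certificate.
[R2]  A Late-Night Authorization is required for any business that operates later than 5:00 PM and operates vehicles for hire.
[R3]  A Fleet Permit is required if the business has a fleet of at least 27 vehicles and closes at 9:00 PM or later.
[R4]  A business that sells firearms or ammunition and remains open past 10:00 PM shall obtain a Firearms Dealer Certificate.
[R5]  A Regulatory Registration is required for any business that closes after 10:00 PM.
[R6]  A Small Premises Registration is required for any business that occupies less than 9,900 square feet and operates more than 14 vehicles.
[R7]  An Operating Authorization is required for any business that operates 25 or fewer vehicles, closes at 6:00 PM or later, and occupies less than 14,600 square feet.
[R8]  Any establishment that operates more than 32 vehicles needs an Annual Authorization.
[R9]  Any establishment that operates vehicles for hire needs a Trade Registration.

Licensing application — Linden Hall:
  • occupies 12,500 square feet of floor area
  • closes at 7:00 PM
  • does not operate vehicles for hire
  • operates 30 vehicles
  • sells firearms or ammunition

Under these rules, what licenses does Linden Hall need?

[R1] closes 7:00 PM, after 6:00 PM → Trade Certificate not required.
[R2] closes 7:00 PM, after 5:00 PM; does not operate vehicles for hire → Late-Night Authorization not required.
[R3] vehicles 30 ≥ 27; closes 7:00 PM, at/before 9:00 PM → Fleet Permit not required.
[R4] sells firearms or ammunition; closes 7:00 PM, at/before 10:00 PM → Firearms Dealer Certificate not required.
[R5] closes 7:00 PM, at/before 10:00 PM → Regulatory Registration not required.
[R6] floor area 12,500 square feet ≥ 9,900 square feet; vehicles 30 > 14 → Small Premises Registration not required.
[R7] vehicles 30 > 25; closes 7:00 PM, after 6:00 PM; floor area 12,500 square feet < 14,600 square feet → Operating Authorization not required.
[R8] vehicles 30 ≤ 32 → Annual Authorization not required.
[R9] does not operate vehicles for hire → Trade Registration not required.

None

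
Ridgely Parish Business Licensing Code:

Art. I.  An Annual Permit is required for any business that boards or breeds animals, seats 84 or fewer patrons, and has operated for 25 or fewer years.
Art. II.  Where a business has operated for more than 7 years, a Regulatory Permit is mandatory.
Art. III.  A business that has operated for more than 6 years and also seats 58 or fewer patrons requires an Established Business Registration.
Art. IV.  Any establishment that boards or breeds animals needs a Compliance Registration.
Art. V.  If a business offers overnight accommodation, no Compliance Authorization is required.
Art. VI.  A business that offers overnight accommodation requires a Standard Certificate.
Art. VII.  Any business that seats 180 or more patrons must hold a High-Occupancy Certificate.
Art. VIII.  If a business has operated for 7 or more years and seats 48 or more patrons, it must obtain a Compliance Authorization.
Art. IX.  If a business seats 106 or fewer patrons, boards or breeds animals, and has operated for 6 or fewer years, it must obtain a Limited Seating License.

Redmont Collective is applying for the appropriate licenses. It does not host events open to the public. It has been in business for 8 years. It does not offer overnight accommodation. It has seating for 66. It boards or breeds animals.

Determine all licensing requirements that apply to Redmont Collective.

Annual Permit, Compliance Authorization, Compliance Registration, Regulatory Permit

Art. I. boards or breeds animals; seating 66 ≤ 84; years in business 8 ≤ 25 → Annual Permit required.
Art. II. years in business 8 > 7 → Regulatory Permit required.
Art. III. years in business 8 > 6; seating 66 > 58 → Established Business Registration not required.
Art. IV. boards or breeds animals → Compliance Registration required.
Art. V. does not offer overnight accommodation → Compliance Authorization exemption does not apply.
Art. VI. does not offer overnight accommodation → Standard Certificate not required.
Art. VII. seating 66 < 180 → High-Occupancy Certificate not required.
Art. VIII. years in business 8 ≥ 7; seating 66 ≥ 48 → Compliance Authorization required.
Art. IX. seating 66 ≤ 106; boards or breeds animals; years in business 8 > 6 → Limited Seating License not required.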